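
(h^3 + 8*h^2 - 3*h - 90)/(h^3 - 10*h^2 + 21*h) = (h^2 + 11*h + 30)/(h*(h - 7))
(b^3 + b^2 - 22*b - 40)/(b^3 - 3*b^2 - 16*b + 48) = (b^2 - 3*b - 10)/(b^2 - 7*b + 12)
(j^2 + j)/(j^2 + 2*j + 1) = j/(j + 1)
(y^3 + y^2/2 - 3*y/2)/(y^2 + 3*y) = (2*y^2 + y - 3)/(2*(y + 3))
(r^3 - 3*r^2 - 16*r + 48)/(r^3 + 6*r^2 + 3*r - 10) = (r^3 - 3*r^2 - 16*r + 48)/(r^3 + 6*r^2 + 3*r - 10)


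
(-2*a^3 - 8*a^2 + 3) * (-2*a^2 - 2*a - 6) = 4*a^5 + 20*a^4 + 28*a^3 + 42*a^2 - 6*a - 18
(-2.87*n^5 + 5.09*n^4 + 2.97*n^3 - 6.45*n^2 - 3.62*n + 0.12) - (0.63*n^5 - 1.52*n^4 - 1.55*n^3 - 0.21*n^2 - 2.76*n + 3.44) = -3.5*n^5 + 6.61*n^4 + 4.52*n^3 - 6.24*n^2 - 0.86*n - 3.32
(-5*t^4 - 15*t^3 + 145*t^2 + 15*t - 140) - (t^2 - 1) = -5*t^4 - 15*t^3 + 144*t^2 + 15*t - 139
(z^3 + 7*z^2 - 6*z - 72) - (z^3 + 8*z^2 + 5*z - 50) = -z^2 - 11*z - 22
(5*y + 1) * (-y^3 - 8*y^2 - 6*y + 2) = -5*y^4 - 41*y^3 - 38*y^2 + 4*y + 2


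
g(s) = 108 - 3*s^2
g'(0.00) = 0.00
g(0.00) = 108.00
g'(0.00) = 0.00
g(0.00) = 108.00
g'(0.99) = -5.94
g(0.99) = 105.06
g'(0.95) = -5.70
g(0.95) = 105.29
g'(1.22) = -7.32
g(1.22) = 103.53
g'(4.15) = -24.90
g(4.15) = 56.33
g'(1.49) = -8.94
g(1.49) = 101.34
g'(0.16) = -0.96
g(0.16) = 107.92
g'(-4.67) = 28.02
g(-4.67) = 42.57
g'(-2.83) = 16.98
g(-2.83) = 83.97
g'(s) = -6*s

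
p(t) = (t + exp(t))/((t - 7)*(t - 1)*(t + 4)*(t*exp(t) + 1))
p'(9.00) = 0.00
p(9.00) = 0.00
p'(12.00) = 0.00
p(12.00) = 0.00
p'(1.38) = 0.23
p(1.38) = -0.07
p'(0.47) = 0.13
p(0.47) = 0.08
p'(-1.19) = 0.03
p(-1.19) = -0.03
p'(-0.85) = 0.05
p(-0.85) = -0.01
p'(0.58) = 0.20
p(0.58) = 0.09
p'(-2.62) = 0.04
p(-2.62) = -0.07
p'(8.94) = -0.00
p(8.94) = 0.00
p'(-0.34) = 0.06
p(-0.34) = 0.01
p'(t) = (t + exp(t))*(-t*exp(t) - exp(t))/((t - 7)*(t - 1)*(t + 4)*(t*exp(t) + 1)^2) + (exp(t) + 1)/((t - 7)*(t - 1)*(t + 4)*(t*exp(t) + 1)) - (t + exp(t))/((t - 7)*(t - 1)*(t + 4)^2*(t*exp(t) + 1)) - (t + exp(t))/((t - 7)*(t - 1)^2*(t + 4)*(t*exp(t) + 1)) - (t + exp(t))/((t - 7)^2*(t - 1)*(t + 4)*(t*exp(t) + 1))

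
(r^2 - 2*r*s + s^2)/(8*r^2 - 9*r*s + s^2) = (r - s)/(8*r - s)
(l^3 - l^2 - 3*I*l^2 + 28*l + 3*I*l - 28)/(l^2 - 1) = (l^2 - 3*I*l + 28)/(l + 1)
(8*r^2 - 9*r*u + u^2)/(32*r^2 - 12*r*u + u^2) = (r - u)/(4*r - u)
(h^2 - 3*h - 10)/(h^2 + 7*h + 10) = (h - 5)/(h + 5)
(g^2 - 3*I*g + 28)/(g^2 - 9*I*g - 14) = (g + 4*I)/(g - 2*I)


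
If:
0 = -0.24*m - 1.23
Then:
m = -5.12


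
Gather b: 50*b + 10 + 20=50*b + 30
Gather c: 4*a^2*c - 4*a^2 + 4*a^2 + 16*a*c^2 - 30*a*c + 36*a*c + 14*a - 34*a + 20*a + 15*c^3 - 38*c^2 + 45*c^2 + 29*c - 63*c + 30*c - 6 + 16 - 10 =15*c^3 + c^2*(16*a + 7) + c*(4*a^2 + 6*a - 4)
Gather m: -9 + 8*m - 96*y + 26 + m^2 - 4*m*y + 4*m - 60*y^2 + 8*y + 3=m^2 + m*(12 - 4*y) - 60*y^2 - 88*y + 20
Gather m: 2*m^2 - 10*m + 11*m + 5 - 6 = 2*m^2 + m - 1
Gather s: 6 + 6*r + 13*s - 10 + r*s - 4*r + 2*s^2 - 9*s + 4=2*r + 2*s^2 + s*(r + 4)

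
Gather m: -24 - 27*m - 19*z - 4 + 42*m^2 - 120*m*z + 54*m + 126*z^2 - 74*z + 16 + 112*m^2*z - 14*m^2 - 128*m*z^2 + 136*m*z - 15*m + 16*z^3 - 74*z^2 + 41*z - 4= m^2*(112*z + 28) + m*(-128*z^2 + 16*z + 12) + 16*z^3 + 52*z^2 - 52*z - 16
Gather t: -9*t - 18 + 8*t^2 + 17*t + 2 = 8*t^2 + 8*t - 16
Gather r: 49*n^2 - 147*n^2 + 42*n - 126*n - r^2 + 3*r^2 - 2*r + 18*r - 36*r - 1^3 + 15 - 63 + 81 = -98*n^2 - 84*n + 2*r^2 - 20*r + 32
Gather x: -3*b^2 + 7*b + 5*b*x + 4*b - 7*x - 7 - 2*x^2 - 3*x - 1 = -3*b^2 + 11*b - 2*x^2 + x*(5*b - 10) - 8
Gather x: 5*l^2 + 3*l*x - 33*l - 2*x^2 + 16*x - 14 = 5*l^2 - 33*l - 2*x^2 + x*(3*l + 16) - 14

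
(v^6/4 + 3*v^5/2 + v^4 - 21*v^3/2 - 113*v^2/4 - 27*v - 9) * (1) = v^6/4 + 3*v^5/2 + v^4 - 21*v^3/2 - 113*v^2/4 - 27*v - 9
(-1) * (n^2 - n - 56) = -n^2 + n + 56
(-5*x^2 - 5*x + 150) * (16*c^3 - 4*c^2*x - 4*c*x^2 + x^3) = -80*c^3*x^2 - 80*c^3*x + 2400*c^3 + 20*c^2*x^3 + 20*c^2*x^2 - 600*c^2*x + 20*c*x^4 + 20*c*x^3 - 600*c*x^2 - 5*x^5 - 5*x^4 + 150*x^3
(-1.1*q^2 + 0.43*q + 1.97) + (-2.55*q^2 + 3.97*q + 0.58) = -3.65*q^2 + 4.4*q + 2.55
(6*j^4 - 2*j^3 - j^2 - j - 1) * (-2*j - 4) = -12*j^5 - 20*j^4 + 10*j^3 + 6*j^2 + 6*j + 4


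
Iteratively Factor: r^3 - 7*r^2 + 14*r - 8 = (r - 1)*(r^2 - 6*r + 8) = (r - 4)*(r - 1)*(r - 2)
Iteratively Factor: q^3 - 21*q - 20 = (q + 4)*(q^2 - 4*q - 5) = (q - 5)*(q + 4)*(q + 1)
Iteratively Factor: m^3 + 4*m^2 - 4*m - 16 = (m + 2)*(m^2 + 2*m - 8) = (m - 2)*(m + 2)*(m + 4)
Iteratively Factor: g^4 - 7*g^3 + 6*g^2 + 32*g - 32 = (g - 1)*(g^3 - 6*g^2 + 32) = (g - 4)*(g - 1)*(g^2 - 2*g - 8) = (g - 4)*(g - 1)*(g + 2)*(g - 4)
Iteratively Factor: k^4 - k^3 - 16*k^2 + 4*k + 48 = (k - 4)*(k^3 + 3*k^2 - 4*k - 12) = (k - 4)*(k + 3)*(k^2 - 4) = (k - 4)*(k + 2)*(k + 3)*(k - 2)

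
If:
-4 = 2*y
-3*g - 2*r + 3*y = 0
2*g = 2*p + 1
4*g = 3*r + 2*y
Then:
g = -26/17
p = -69/34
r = -12/17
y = -2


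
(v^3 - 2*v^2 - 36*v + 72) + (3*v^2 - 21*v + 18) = v^3 + v^2 - 57*v + 90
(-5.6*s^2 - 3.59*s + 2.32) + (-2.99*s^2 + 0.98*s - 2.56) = -8.59*s^2 - 2.61*s - 0.24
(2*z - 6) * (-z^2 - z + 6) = -2*z^3 + 4*z^2 + 18*z - 36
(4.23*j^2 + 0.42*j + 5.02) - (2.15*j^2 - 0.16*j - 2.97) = 2.08*j^2 + 0.58*j + 7.99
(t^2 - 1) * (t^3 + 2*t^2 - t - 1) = t^5 + 2*t^4 - 2*t^3 - 3*t^2 + t + 1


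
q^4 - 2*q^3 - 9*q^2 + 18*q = q*(q - 3)*(q - 2)*(q + 3)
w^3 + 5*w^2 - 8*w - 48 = (w - 3)*(w + 4)^2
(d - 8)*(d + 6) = d^2 - 2*d - 48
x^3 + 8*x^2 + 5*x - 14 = (x - 1)*(x + 2)*(x + 7)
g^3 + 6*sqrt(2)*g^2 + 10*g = g*(g + sqrt(2))*(g + 5*sqrt(2))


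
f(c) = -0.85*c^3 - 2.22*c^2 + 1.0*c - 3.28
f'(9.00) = -245.51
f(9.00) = -793.75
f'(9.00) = -245.51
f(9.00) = -793.75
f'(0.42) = -1.31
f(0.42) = -3.31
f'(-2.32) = -2.42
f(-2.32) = -6.93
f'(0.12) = 0.43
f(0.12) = -3.19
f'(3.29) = -41.21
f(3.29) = -54.29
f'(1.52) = -11.64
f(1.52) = -9.87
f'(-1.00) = 2.89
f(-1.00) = -5.65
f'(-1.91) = 0.18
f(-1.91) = -7.37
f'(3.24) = -40.15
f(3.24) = -52.26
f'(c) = -2.55*c^2 - 4.44*c + 1.0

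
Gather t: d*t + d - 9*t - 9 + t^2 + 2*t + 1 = d + t^2 + t*(d - 7) - 8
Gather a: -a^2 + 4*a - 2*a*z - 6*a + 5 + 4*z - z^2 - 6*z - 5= -a^2 + a*(-2*z - 2) - z^2 - 2*z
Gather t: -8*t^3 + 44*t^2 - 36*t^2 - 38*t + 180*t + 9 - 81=-8*t^3 + 8*t^2 + 142*t - 72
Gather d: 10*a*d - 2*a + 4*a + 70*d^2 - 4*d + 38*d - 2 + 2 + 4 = 2*a + 70*d^2 + d*(10*a + 34) + 4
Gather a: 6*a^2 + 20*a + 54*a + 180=6*a^2 + 74*a + 180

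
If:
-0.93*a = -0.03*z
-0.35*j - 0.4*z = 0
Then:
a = 0.032258064516129*z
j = -1.14285714285714*z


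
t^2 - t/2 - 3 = (t - 2)*(t + 3/2)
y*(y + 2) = y^2 + 2*y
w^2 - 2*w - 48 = (w - 8)*(w + 6)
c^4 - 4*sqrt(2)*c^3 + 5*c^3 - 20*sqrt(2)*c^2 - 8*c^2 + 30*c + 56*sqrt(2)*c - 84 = (c - 2)*(c + 7)*(c - 3*sqrt(2))*(c - sqrt(2))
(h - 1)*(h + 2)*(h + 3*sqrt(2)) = h^3 + h^2 + 3*sqrt(2)*h^2 - 2*h + 3*sqrt(2)*h - 6*sqrt(2)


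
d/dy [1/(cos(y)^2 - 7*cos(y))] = (2*cos(y) - 7)*sin(y)/((cos(y) - 7)^2*cos(y)^2)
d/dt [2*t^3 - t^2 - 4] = 2*t*(3*t - 1)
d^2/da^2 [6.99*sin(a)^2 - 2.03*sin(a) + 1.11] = 2.03*sin(a) + 13.98*cos(2*a)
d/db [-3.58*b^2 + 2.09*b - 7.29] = 2.09 - 7.16*b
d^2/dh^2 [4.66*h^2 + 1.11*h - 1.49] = 9.32000000000000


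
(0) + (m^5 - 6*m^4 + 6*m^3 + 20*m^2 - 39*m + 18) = m^5 - 6*m^4 + 6*m^3 + 20*m^2 - 39*m + 18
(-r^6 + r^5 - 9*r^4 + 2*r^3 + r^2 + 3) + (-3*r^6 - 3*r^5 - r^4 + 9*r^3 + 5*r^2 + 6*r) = -4*r^6 - 2*r^5 - 10*r^4 + 11*r^3 + 6*r^2 + 6*r + 3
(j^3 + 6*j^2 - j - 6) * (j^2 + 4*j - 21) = j^5 + 10*j^4 + 2*j^3 - 136*j^2 - 3*j + 126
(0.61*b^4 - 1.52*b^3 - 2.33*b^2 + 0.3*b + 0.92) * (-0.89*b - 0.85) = -0.5429*b^5 + 0.8343*b^4 + 3.3657*b^3 + 1.7135*b^2 - 1.0738*b - 0.782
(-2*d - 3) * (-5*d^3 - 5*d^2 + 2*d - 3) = 10*d^4 + 25*d^3 + 11*d^2 + 9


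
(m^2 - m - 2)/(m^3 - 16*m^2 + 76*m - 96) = (m + 1)/(m^2 - 14*m + 48)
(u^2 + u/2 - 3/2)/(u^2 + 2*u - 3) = (u + 3/2)/(u + 3)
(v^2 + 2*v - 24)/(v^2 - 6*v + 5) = (v^2 + 2*v - 24)/(v^2 - 6*v + 5)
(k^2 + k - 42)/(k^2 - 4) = (k^2 + k - 42)/(k^2 - 4)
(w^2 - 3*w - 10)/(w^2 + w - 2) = (w - 5)/(w - 1)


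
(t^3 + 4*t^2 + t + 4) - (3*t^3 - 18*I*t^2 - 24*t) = -2*t^3 + 4*t^2 + 18*I*t^2 + 25*t + 4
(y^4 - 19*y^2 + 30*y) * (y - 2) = y^5 - 2*y^4 - 19*y^3 + 68*y^2 - 60*y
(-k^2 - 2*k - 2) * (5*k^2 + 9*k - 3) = -5*k^4 - 19*k^3 - 25*k^2 - 12*k + 6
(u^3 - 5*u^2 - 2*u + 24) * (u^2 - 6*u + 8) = u^5 - 11*u^4 + 36*u^3 - 4*u^2 - 160*u + 192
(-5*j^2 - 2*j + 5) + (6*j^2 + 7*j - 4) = j^2 + 5*j + 1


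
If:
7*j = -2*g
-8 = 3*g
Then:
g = -8/3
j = 16/21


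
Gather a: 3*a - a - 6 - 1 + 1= 2*a - 6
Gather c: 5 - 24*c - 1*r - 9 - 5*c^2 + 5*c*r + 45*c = -5*c^2 + c*(5*r + 21) - r - 4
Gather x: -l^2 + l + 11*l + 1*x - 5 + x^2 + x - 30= -l^2 + 12*l + x^2 + 2*x - 35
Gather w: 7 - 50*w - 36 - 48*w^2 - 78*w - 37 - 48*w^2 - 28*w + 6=-96*w^2 - 156*w - 60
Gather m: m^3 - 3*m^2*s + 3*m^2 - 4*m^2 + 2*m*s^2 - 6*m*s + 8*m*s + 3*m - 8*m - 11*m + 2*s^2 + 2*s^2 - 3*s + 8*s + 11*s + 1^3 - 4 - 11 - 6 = m^3 + m^2*(-3*s - 1) + m*(2*s^2 + 2*s - 16) + 4*s^2 + 16*s - 20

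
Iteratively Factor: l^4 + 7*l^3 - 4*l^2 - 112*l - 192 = (l + 4)*(l^3 + 3*l^2 - 16*l - 48) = (l - 4)*(l + 4)*(l^2 + 7*l + 12) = (l - 4)*(l + 4)^2*(l + 3)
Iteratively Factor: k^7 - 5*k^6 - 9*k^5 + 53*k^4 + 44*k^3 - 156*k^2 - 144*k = (k - 3)*(k^6 - 2*k^5 - 15*k^4 + 8*k^3 + 68*k^2 + 48*k) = (k - 3)*(k + 1)*(k^5 - 3*k^4 - 12*k^3 + 20*k^2 + 48*k) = (k - 4)*(k - 3)*(k + 1)*(k^4 + k^3 - 8*k^2 - 12*k) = (k - 4)*(k - 3)*(k + 1)*(k + 2)*(k^3 - k^2 - 6*k) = (k - 4)*(k - 3)*(k + 1)*(k + 2)^2*(k^2 - 3*k) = (k - 4)*(k - 3)^2*(k + 1)*(k + 2)^2*(k)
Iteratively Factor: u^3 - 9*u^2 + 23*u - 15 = (u - 3)*(u^2 - 6*u + 5) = (u - 3)*(u - 1)*(u - 5)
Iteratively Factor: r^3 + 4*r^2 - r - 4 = (r + 4)*(r^2 - 1) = (r - 1)*(r + 4)*(r + 1)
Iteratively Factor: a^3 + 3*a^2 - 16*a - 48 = (a - 4)*(a^2 + 7*a + 12) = (a - 4)*(a + 3)*(a + 4)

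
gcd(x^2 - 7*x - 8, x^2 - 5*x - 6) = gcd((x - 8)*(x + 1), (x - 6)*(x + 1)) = x + 1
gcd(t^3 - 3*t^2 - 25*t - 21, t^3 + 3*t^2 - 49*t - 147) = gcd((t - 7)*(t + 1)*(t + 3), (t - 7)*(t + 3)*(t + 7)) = t^2 - 4*t - 21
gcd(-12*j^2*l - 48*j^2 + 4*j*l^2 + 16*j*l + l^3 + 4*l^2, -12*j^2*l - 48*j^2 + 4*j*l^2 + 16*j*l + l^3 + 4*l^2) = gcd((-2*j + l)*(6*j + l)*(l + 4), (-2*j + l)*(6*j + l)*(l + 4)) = 12*j^2*l + 48*j^2 - 4*j*l^2 - 16*j*l - l^3 - 4*l^2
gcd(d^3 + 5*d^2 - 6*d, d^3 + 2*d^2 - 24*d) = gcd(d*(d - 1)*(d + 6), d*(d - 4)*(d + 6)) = d^2 + 6*d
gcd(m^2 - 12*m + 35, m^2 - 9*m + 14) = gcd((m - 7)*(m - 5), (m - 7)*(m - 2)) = m - 7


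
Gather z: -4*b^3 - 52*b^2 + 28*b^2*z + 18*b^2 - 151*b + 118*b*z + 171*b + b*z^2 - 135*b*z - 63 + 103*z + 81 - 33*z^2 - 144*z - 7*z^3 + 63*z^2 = -4*b^3 - 34*b^2 + 20*b - 7*z^3 + z^2*(b + 30) + z*(28*b^2 - 17*b - 41) + 18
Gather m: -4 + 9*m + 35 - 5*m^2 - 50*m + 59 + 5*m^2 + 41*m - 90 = 0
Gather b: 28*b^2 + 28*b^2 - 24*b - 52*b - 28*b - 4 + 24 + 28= 56*b^2 - 104*b + 48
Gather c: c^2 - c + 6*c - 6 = c^2 + 5*c - 6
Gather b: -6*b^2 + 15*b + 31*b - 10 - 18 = -6*b^2 + 46*b - 28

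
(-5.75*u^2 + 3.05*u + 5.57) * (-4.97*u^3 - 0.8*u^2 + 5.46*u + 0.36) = 28.5775*u^5 - 10.5585*u^4 - 61.5179*u^3 + 10.127*u^2 + 31.5102*u + 2.0052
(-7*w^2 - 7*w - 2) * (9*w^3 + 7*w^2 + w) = -63*w^5 - 112*w^4 - 74*w^3 - 21*w^2 - 2*w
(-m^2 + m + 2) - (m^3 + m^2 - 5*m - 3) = -m^3 - 2*m^2 + 6*m + 5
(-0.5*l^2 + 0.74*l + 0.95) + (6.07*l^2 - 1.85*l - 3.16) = 5.57*l^2 - 1.11*l - 2.21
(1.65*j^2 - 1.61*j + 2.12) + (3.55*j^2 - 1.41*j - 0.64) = 5.2*j^2 - 3.02*j + 1.48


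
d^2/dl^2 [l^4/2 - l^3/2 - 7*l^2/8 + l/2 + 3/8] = 6*l^2 - 3*l - 7/4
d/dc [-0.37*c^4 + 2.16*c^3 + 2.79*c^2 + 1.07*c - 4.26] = -1.48*c^3 + 6.48*c^2 + 5.58*c + 1.07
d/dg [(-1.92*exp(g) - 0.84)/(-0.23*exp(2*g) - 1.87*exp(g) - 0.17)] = (-(0.46*exp(g) + 1.87)*(1.92*exp(g) + 0.84) + 0.4416*exp(2*g) + 3.5904*exp(g) + 0.3264)*exp(g)/(0.23*exp(2*g) + 1.87*exp(g) + 0.17)^2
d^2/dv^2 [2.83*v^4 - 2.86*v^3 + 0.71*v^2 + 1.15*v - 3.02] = 33.96*v^2 - 17.16*v + 1.42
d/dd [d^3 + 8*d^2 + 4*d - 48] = 3*d^2 + 16*d + 4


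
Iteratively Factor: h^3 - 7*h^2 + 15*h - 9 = (h - 1)*(h^2 - 6*h + 9) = (h - 3)*(h - 1)*(h - 3)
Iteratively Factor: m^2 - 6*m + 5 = (m - 1)*(m - 5)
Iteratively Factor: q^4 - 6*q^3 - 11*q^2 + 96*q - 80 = (q - 5)*(q^3 - q^2 - 16*q + 16) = (q - 5)*(q - 1)*(q^2 - 16) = (q - 5)*(q - 1)*(q + 4)*(q - 4)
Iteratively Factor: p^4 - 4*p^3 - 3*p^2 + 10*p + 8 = (p + 1)*(p^3 - 5*p^2 + 2*p + 8) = (p - 4)*(p + 1)*(p^2 - p - 2) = (p - 4)*(p - 2)*(p + 1)*(p + 1)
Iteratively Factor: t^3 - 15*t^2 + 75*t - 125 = (t - 5)*(t^2 - 10*t + 25) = (t - 5)^2*(t - 5)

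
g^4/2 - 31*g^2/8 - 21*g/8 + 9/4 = (g/2 + 1)*(g - 3)*(g - 1/2)*(g + 3/2)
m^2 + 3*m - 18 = (m - 3)*(m + 6)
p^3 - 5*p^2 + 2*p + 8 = (p - 4)*(p - 2)*(p + 1)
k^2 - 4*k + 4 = (k - 2)^2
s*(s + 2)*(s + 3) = s^3 + 5*s^2 + 6*s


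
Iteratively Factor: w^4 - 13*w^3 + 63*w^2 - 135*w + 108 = (w - 4)*(w^3 - 9*w^2 + 27*w - 27) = (w - 4)*(w - 3)*(w^2 - 6*w + 9) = (w - 4)*(w - 3)^2*(w - 3)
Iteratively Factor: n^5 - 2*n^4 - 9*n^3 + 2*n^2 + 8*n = (n)*(n^4 - 2*n^3 - 9*n^2 + 2*n + 8) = n*(n + 1)*(n^3 - 3*n^2 - 6*n + 8) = n*(n + 1)*(n + 2)*(n^2 - 5*n + 4) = n*(n - 4)*(n + 1)*(n + 2)*(n - 1)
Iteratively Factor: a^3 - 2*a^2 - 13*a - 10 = (a + 1)*(a^2 - 3*a - 10) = (a + 1)*(a + 2)*(a - 5)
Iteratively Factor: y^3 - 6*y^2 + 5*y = (y)*(y^2 - 6*y + 5) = y*(y - 1)*(y - 5)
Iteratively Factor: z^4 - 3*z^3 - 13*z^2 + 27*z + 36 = (z + 1)*(z^3 - 4*z^2 - 9*z + 36) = (z - 4)*(z + 1)*(z^2 - 9) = (z - 4)*(z - 3)*(z + 1)*(z + 3)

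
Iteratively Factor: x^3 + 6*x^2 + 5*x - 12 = (x + 4)*(x^2 + 2*x - 3) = (x - 1)*(x + 4)*(x + 3)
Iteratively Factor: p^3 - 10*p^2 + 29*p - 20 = (p - 5)*(p^2 - 5*p + 4) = (p - 5)*(p - 4)*(p - 1)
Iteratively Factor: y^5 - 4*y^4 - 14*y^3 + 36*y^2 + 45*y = (y - 5)*(y^4 + y^3 - 9*y^2 - 9*y) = y*(y - 5)*(y^3 + y^2 - 9*y - 9) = y*(y - 5)*(y + 1)*(y^2 - 9) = y*(y - 5)*(y + 1)*(y + 3)*(y - 3)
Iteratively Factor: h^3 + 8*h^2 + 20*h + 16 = (h + 4)*(h^2 + 4*h + 4) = (h + 2)*(h + 4)*(h + 2)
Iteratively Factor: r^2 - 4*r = (r - 4)*(r)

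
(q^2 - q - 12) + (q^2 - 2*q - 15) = 2*q^2 - 3*q - 27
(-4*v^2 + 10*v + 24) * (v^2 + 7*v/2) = -4*v^4 - 4*v^3 + 59*v^2 + 84*v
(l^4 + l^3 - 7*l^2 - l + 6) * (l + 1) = l^5 + 2*l^4 - 6*l^3 - 8*l^2 + 5*l + 6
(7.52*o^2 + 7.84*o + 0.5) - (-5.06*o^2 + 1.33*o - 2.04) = 12.58*o^2 + 6.51*o + 2.54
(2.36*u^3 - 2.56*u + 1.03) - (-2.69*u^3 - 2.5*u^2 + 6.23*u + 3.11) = 5.05*u^3 + 2.5*u^2 - 8.79*u - 2.08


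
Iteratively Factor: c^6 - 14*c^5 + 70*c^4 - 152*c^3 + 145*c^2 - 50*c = (c - 1)*(c^5 - 13*c^4 + 57*c^3 - 95*c^2 + 50*c) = (c - 1)^2*(c^4 - 12*c^3 + 45*c^2 - 50*c) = (c - 5)*(c - 1)^2*(c^3 - 7*c^2 + 10*c) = (c - 5)*(c - 2)*(c - 1)^2*(c^2 - 5*c) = c*(c - 5)*(c - 2)*(c - 1)^2*(c - 5)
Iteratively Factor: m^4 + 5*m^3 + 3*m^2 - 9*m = (m + 3)*(m^3 + 2*m^2 - 3*m) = m*(m + 3)*(m^2 + 2*m - 3) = m*(m + 3)^2*(m - 1)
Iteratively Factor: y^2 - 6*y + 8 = (y - 2)*(y - 4)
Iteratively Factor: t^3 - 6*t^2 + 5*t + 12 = (t - 3)*(t^2 - 3*t - 4) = (t - 4)*(t - 3)*(t + 1)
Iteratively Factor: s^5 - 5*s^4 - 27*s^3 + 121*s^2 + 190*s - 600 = (s + 3)*(s^4 - 8*s^3 - 3*s^2 + 130*s - 200) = (s + 3)*(s + 4)*(s^3 - 12*s^2 + 45*s - 50) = (s - 2)*(s + 3)*(s + 4)*(s^2 - 10*s + 25) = (s - 5)*(s - 2)*(s + 3)*(s + 4)*(s - 5)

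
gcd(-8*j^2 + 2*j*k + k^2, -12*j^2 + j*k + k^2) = 4*j + k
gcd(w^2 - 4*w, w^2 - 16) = w - 4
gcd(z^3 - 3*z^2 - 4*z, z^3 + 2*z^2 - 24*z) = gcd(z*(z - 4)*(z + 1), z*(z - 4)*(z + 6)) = z^2 - 4*z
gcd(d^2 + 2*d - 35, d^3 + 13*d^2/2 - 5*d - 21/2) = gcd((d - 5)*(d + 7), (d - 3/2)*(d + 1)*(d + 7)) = d + 7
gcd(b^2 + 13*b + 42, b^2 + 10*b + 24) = b + 6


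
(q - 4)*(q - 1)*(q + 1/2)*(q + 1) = q^4 - 7*q^3/2 - 3*q^2 + 7*q/2 + 2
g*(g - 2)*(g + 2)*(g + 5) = g^4 + 5*g^3 - 4*g^2 - 20*g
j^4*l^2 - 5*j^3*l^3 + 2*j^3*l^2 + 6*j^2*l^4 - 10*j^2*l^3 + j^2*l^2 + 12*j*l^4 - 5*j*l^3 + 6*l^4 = (j - 3*l)*(j - 2*l)*(j*l + l)^2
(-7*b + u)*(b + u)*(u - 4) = -7*b^2*u + 28*b^2 - 6*b*u^2 + 24*b*u + u^3 - 4*u^2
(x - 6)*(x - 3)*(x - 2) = x^3 - 11*x^2 + 36*x - 36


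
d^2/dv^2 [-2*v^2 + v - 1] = -4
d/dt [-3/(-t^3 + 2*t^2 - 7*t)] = 3*(-3*t^2 + 4*t - 7)/(t^2*(t^2 - 2*t + 7)^2)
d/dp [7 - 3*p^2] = -6*p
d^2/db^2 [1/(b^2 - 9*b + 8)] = 2*(-b^2 + 9*b + (2*b - 9)^2 - 8)/(b^2 - 9*b + 8)^3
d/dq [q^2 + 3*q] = 2*q + 3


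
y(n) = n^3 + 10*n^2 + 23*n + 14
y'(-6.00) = 11.00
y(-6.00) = 20.00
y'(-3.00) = -10.00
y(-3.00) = 8.00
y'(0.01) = 23.20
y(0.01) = 14.23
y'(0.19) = 26.91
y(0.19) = 18.74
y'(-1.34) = 1.59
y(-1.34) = -1.27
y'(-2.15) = -6.13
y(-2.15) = 0.84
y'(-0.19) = 19.31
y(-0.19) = 9.98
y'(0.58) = 35.61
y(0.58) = 30.90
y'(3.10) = 113.83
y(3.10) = 211.19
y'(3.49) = 129.34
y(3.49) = 258.58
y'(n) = 3*n^2 + 20*n + 23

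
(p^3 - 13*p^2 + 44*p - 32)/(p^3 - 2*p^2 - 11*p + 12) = (p - 8)/(p + 3)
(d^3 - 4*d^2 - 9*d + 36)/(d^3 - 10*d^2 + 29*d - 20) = (d^2 - 9)/(d^2 - 6*d + 5)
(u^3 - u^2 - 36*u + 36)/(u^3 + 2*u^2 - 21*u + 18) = (u - 6)/(u - 3)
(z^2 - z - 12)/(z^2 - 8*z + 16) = (z + 3)/(z - 4)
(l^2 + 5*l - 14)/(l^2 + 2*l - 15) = (l^2 + 5*l - 14)/(l^2 + 2*l - 15)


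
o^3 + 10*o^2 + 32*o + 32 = (o + 2)*(o + 4)^2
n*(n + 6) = n^2 + 6*n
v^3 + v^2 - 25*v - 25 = (v - 5)*(v + 1)*(v + 5)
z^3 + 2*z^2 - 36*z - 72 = (z - 6)*(z + 2)*(z + 6)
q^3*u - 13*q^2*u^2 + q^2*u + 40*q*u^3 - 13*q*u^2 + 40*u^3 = (q - 8*u)*(q - 5*u)*(q*u + u)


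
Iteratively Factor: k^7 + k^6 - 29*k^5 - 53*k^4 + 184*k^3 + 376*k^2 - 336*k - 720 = (k + 3)*(k^6 - 2*k^5 - 23*k^4 + 16*k^3 + 136*k^2 - 32*k - 240) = (k - 2)*(k + 3)*(k^5 - 23*k^3 - 30*k^2 + 76*k + 120) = (k - 2)*(k + 2)*(k + 3)*(k^4 - 2*k^3 - 19*k^2 + 8*k + 60) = (k - 2)^2*(k + 2)*(k + 3)*(k^3 - 19*k - 30) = (k - 2)^2*(k + 2)*(k + 3)^2*(k^2 - 3*k - 10) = (k - 5)*(k - 2)^2*(k + 2)*(k + 3)^2*(k + 2)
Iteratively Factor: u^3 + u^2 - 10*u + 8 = (u - 1)*(u^2 + 2*u - 8) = (u - 1)*(u + 4)*(u - 2)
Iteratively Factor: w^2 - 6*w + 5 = (w - 1)*(w - 5)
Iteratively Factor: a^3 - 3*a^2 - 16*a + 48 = (a - 4)*(a^2 + a - 12) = (a - 4)*(a + 4)*(a - 3)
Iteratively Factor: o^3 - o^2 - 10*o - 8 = (o - 4)*(o^2 + 3*o + 2) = (o - 4)*(o + 1)*(o + 2)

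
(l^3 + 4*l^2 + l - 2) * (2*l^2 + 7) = 2*l^5 + 8*l^4 + 9*l^3 + 24*l^2 + 7*l - 14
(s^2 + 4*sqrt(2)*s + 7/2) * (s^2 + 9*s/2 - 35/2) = s^4 + 9*s^3/2 + 4*sqrt(2)*s^3 - 14*s^2 + 18*sqrt(2)*s^2 - 70*sqrt(2)*s + 63*s/4 - 245/4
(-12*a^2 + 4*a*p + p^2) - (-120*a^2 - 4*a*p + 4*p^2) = 108*a^2 + 8*a*p - 3*p^2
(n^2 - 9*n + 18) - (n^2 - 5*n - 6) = 24 - 4*n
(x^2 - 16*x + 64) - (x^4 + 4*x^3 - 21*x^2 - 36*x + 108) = -x^4 - 4*x^3 + 22*x^2 + 20*x - 44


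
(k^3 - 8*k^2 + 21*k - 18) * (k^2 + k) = k^5 - 7*k^4 + 13*k^3 + 3*k^2 - 18*k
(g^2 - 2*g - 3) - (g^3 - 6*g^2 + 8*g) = -g^3 + 7*g^2 - 10*g - 3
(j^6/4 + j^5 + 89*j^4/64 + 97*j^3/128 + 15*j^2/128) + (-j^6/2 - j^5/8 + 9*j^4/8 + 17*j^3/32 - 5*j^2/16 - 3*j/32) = -j^6/4 + 7*j^5/8 + 161*j^4/64 + 165*j^3/128 - 25*j^2/128 - 3*j/32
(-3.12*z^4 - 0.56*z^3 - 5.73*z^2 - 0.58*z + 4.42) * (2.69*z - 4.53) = -8.3928*z^5 + 12.6272*z^4 - 12.8769*z^3 + 24.3967*z^2 + 14.5172*z - 20.0226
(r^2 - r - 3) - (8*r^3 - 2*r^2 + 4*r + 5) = -8*r^3 + 3*r^2 - 5*r - 8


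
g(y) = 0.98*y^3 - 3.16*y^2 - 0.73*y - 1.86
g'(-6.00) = 143.03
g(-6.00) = -322.92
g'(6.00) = 67.19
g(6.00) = 91.68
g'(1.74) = -2.83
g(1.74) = -7.53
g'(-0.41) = 2.36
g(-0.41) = -2.16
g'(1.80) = -2.58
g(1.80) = -7.70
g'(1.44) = -3.73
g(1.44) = -6.54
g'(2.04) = -1.39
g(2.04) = -8.18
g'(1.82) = -2.49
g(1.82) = -7.75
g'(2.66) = 3.26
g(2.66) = -7.72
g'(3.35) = 11.09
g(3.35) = -2.93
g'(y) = 2.94*y^2 - 6.32*y - 0.73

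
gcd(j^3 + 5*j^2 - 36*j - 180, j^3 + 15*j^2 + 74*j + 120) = j^2 + 11*j + 30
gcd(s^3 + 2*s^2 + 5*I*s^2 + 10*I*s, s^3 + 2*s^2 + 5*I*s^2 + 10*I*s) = s^3 + s^2*(2 + 5*I) + 10*I*s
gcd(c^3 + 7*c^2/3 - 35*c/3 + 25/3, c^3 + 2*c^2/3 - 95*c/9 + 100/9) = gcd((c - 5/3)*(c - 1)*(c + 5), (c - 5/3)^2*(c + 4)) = c - 5/3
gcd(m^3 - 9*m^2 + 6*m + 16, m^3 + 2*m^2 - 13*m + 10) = m - 2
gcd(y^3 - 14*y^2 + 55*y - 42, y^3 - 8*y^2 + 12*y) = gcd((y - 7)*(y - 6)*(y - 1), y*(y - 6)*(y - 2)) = y - 6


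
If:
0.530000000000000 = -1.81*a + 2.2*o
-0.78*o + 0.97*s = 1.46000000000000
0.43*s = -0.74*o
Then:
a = -1.02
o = -0.60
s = 1.03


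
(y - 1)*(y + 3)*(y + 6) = y^3 + 8*y^2 + 9*y - 18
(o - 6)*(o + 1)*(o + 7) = o^3 + 2*o^2 - 41*o - 42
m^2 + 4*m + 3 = (m + 1)*(m + 3)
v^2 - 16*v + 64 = (v - 8)^2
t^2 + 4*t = t*(t + 4)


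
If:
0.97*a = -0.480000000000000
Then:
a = -0.49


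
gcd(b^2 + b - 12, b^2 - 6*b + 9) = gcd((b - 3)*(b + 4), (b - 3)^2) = b - 3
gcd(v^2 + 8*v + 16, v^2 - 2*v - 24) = v + 4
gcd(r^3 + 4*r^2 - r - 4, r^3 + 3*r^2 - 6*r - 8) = r^2 + 5*r + 4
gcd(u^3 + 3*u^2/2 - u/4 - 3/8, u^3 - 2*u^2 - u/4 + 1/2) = u^2 - 1/4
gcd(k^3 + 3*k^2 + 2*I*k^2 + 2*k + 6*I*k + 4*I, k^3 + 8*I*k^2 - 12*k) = k + 2*I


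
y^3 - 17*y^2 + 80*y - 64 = (y - 8)^2*(y - 1)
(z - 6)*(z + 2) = z^2 - 4*z - 12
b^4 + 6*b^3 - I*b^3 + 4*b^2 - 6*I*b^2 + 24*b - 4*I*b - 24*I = (b + 6)*(b - 2*I)*(b - I)*(b + 2*I)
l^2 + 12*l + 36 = (l + 6)^2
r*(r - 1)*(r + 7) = r^3 + 6*r^2 - 7*r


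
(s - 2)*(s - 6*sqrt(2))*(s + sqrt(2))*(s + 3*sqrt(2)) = s^4 - 2*sqrt(2)*s^3 - 2*s^3 - 42*s^2 + 4*sqrt(2)*s^2 - 36*sqrt(2)*s + 84*s + 72*sqrt(2)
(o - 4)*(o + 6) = o^2 + 2*o - 24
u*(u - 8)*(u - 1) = u^3 - 9*u^2 + 8*u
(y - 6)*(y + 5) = y^2 - y - 30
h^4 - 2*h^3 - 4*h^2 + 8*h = h*(h - 2)^2*(h + 2)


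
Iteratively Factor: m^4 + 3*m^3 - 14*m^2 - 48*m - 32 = (m + 4)*(m^3 - m^2 - 10*m - 8) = (m + 1)*(m + 4)*(m^2 - 2*m - 8) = (m - 4)*(m + 1)*(m + 4)*(m + 2)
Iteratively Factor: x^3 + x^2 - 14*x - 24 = (x - 4)*(x^2 + 5*x + 6) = (x - 4)*(x + 3)*(x + 2)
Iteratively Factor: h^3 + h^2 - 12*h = (h)*(h^2 + h - 12) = h*(h - 3)*(h + 4)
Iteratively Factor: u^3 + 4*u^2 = (u)*(u^2 + 4*u) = u*(u + 4)*(u)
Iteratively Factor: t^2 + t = (t + 1)*(t)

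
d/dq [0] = 0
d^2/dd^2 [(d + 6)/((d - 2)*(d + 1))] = 2*(d^3 + 18*d^2 - 12*d + 16)/(d^6 - 3*d^5 - 3*d^4 + 11*d^3 + 6*d^2 - 12*d - 8)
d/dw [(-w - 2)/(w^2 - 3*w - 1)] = (-w^2 + 3*w + (w + 2)*(2*w - 3) + 1)/(-w^2 + 3*w + 1)^2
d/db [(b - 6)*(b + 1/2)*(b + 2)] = 3*b^2 - 7*b - 14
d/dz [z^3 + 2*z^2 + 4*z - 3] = 3*z^2 + 4*z + 4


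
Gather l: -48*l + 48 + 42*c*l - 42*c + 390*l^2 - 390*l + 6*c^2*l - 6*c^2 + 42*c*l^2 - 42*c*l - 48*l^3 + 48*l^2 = -6*c^2 - 42*c - 48*l^3 + l^2*(42*c + 438) + l*(6*c^2 - 438) + 48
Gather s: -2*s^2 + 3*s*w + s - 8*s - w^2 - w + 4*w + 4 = -2*s^2 + s*(3*w - 7) - w^2 + 3*w + 4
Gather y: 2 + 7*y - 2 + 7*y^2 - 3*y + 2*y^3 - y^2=2*y^3 + 6*y^2 + 4*y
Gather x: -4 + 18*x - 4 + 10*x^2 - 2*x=10*x^2 + 16*x - 8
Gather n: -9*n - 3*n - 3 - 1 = -12*n - 4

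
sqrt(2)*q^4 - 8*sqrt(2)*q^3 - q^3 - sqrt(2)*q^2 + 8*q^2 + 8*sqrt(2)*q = q*(q - 8)*(q - sqrt(2))*(sqrt(2)*q + 1)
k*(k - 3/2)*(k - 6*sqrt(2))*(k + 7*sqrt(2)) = k^4 - 3*k^3/2 + sqrt(2)*k^3 - 84*k^2 - 3*sqrt(2)*k^2/2 + 126*k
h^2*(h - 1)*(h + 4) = h^4 + 3*h^3 - 4*h^2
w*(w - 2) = w^2 - 2*w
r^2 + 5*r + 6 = (r + 2)*(r + 3)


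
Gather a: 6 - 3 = 3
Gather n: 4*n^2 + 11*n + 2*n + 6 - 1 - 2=4*n^2 + 13*n + 3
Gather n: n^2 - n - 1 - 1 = n^2 - n - 2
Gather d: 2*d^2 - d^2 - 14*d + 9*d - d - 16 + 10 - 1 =d^2 - 6*d - 7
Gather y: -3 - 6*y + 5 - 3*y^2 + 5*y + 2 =-3*y^2 - y + 4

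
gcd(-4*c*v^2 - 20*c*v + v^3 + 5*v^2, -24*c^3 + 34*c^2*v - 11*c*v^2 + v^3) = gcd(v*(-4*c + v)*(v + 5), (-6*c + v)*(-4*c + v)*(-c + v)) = -4*c + v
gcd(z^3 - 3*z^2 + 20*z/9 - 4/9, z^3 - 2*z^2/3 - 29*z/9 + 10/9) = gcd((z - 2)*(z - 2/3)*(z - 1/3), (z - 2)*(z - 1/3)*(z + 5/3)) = z^2 - 7*z/3 + 2/3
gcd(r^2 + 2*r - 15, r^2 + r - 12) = r - 3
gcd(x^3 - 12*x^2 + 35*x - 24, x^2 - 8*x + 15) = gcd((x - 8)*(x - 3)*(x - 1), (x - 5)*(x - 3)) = x - 3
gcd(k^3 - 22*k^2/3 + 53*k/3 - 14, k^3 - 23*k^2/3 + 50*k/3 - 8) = k - 3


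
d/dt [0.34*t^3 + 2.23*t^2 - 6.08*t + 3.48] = 1.02*t^2 + 4.46*t - 6.08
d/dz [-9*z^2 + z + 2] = 1 - 18*z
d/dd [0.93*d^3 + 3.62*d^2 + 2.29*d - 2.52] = 2.79*d^2 + 7.24*d + 2.29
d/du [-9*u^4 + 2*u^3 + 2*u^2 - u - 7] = -36*u^3 + 6*u^2 + 4*u - 1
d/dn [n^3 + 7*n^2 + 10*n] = 3*n^2 + 14*n + 10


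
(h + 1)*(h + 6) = h^2 + 7*h + 6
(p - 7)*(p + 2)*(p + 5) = p^3 - 39*p - 70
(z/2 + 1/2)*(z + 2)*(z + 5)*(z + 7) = z^4/2 + 15*z^3/2 + 73*z^2/2 + 129*z/2 + 35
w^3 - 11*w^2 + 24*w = w*(w - 8)*(w - 3)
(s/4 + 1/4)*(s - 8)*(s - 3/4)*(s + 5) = s^4/4 - 11*s^3/16 - 83*s^2/8 - 31*s/16 + 15/2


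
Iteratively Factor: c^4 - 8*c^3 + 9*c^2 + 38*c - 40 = (c + 2)*(c^3 - 10*c^2 + 29*c - 20) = (c - 5)*(c + 2)*(c^2 - 5*c + 4) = (c - 5)*(c - 1)*(c + 2)*(c - 4)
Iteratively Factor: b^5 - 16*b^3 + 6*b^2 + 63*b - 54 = (b - 2)*(b^4 + 2*b^3 - 12*b^2 - 18*b + 27) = (b - 2)*(b - 1)*(b^3 + 3*b^2 - 9*b - 27) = (b - 2)*(b - 1)*(b + 3)*(b^2 - 9) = (b - 3)*(b - 2)*(b - 1)*(b + 3)*(b + 3)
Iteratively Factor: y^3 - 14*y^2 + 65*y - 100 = (y - 5)*(y^2 - 9*y + 20) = (y - 5)^2*(y - 4)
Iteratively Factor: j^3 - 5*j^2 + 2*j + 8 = (j - 4)*(j^2 - j - 2) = (j - 4)*(j - 2)*(j + 1)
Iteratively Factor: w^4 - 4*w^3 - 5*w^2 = (w)*(w^3 - 4*w^2 - 5*w) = w^2*(w^2 - 4*w - 5) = w^2*(w - 5)*(w + 1)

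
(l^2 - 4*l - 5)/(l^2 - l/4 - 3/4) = 4*(-l^2 + 4*l + 5)/(-4*l^2 + l + 3)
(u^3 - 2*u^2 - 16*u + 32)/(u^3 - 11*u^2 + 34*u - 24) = (u^2 + 2*u - 8)/(u^2 - 7*u + 6)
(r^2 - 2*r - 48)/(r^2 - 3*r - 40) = (r + 6)/(r + 5)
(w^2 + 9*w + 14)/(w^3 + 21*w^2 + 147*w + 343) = (w + 2)/(w^2 + 14*w + 49)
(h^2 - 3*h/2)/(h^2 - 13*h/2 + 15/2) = h/(h - 5)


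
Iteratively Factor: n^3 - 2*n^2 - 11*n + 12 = (n - 1)*(n^2 - n - 12) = (n - 1)*(n + 3)*(n - 4)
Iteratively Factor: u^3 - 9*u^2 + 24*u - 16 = (u - 1)*(u^2 - 8*u + 16) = (u - 4)*(u - 1)*(u - 4)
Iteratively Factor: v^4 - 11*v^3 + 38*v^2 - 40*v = (v - 5)*(v^3 - 6*v^2 + 8*v) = (v - 5)*(v - 2)*(v^2 - 4*v) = (v - 5)*(v - 4)*(v - 2)*(v)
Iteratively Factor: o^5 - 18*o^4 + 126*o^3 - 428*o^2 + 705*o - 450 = (o - 3)*(o^4 - 15*o^3 + 81*o^2 - 185*o + 150) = (o - 5)*(o - 3)*(o^3 - 10*o^2 + 31*o - 30) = (o - 5)^2*(o - 3)*(o^2 - 5*o + 6) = (o - 5)^2*(o - 3)^2*(o - 2)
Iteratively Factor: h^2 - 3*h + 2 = (h - 1)*(h - 2)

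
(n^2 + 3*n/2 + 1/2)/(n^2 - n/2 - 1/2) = (n + 1)/(n - 1)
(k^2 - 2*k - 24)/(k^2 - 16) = (k - 6)/(k - 4)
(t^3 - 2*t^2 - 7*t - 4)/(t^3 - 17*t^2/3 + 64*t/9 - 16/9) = 9*(t^2 + 2*t + 1)/(9*t^2 - 15*t + 4)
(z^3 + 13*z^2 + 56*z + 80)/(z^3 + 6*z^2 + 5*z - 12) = (z^2 + 9*z + 20)/(z^2 + 2*z - 3)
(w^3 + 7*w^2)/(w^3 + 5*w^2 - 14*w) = w/(w - 2)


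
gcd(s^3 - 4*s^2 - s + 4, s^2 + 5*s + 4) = s + 1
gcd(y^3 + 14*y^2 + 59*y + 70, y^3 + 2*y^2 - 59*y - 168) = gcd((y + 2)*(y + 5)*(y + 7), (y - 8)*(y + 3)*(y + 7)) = y + 7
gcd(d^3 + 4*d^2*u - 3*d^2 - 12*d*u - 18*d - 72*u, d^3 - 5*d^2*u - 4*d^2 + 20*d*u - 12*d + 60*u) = d - 6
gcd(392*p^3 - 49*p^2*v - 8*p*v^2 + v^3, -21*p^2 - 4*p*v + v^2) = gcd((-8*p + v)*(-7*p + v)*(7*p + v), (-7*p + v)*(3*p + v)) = 7*p - v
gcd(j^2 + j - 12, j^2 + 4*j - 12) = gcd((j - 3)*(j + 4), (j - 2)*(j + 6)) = 1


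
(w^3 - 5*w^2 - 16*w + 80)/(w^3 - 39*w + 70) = (w^2 - 16)/(w^2 + 5*w - 14)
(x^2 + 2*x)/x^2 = (x + 2)/x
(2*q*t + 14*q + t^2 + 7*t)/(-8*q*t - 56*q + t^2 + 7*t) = (-2*q - t)/(8*q - t)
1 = 1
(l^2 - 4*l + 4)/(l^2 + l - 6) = (l - 2)/(l + 3)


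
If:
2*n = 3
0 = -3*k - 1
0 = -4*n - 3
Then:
No Solution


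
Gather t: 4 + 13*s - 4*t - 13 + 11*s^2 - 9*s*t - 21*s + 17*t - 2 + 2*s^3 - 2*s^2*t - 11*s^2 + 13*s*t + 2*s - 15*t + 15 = 2*s^3 - 6*s + t*(-2*s^2 + 4*s - 2) + 4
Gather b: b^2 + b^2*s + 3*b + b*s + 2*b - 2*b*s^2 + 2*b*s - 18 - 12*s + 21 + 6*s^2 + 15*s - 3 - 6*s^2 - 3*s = b^2*(s + 1) + b*(-2*s^2 + 3*s + 5)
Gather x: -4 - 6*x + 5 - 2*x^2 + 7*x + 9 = -2*x^2 + x + 10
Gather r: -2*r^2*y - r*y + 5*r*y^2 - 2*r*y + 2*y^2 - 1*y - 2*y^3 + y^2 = -2*r^2*y + r*(5*y^2 - 3*y) - 2*y^3 + 3*y^2 - y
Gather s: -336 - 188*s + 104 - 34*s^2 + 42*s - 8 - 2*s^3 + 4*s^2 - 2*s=-2*s^3 - 30*s^2 - 148*s - 240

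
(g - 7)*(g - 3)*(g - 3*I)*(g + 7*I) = g^4 - 10*g^3 + 4*I*g^3 + 42*g^2 - 40*I*g^2 - 210*g + 84*I*g + 441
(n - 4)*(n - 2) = n^2 - 6*n + 8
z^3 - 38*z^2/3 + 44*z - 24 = (z - 6)^2*(z - 2/3)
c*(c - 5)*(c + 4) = c^3 - c^2 - 20*c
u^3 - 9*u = u*(u - 3)*(u + 3)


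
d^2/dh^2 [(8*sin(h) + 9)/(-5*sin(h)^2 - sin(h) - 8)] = (200*sin(h)^5 + 860*sin(h)^4 - 2185*sin(h)^3 - 2845*sin(h)^2 + 2090*sin(h) + 830)/(5*sin(h)^2 + sin(h) + 8)^3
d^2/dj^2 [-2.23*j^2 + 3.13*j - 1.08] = -4.46000000000000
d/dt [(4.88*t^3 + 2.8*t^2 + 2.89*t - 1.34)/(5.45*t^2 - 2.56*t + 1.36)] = (26.596*t^4 - 24.9856*t^3 - 3.0081*t^2 + 22.222*t + 0.5)/(29.7025*t^4 - 27.904*t^3 + 21.3776*t^2 - 6.9632*t + 1.8496)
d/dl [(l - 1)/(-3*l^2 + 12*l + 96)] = (-l^2 + 4*l + 2*(l - 2)*(l - 1) + 32)/(3*(-l^2 + 4*l + 32)^2)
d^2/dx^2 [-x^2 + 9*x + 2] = -2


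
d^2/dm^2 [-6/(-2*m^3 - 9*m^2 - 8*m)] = 12*(-3*m*(2*m + 3)*(2*m^2 + 9*m + 8) + 4*(3*m^2 + 9*m + 4)^2)/(m^3*(2*m^2 + 9*m + 8)^3)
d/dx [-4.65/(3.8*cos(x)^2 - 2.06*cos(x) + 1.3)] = (9.579 - 35.34*cos(x))*sin(x)/(3.8*cos(x)^2 - 2.06*cos(x) + 1.3)^2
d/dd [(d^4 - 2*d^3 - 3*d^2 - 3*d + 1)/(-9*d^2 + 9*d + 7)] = (-18*d^5 + 45*d^4 - 8*d^3 - 96*d^2 - 24*d - 30)/(81*d^4 - 162*d^3 - 45*d^2 + 126*d + 49)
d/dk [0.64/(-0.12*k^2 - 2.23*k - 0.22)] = (0.1536*k + 1.4272)/(0.12*k^2 + 2.23*k + 0.22)^2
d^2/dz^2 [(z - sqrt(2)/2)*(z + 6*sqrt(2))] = 2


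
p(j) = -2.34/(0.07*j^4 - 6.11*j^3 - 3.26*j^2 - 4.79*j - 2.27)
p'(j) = -2.34*(-0.28*j^3 + 18.33*j^2 + 6.52*j + 4.79)/(0.07*j^4 - 6.11*j^3 - 3.26*j^2 - 4.79*j - 2.27)^2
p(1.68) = 0.05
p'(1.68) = -0.07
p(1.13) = 0.11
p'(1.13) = -0.19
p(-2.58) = -0.02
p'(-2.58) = -0.03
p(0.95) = 0.16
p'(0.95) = -0.29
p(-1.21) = -0.24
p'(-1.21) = -0.60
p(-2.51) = -0.03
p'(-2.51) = -0.03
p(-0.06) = 1.17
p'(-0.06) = -2.63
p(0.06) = 0.91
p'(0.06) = -1.86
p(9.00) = 0.00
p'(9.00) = -0.00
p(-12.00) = -0.00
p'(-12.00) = -0.00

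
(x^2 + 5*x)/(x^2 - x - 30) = x/(x - 6)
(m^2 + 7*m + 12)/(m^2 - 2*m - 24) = (m + 3)/(m - 6)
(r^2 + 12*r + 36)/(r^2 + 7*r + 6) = (r + 6)/(r + 1)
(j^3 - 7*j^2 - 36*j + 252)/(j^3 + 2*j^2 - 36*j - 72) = (j - 7)/(j + 2)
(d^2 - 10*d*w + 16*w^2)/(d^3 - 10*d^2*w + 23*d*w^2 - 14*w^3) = (d - 8*w)/(d^2 - 8*d*w + 7*w^2)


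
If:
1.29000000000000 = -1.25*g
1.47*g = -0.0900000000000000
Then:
No Solution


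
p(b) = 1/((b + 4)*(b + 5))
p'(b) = -1/((b + 4)*(b + 5)^2) - 1/((b + 4)^2*(b + 5))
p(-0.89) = 0.08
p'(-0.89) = -0.04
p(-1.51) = 0.12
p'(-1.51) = -0.08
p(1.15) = 0.03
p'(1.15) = -0.01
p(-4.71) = -4.86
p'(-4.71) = 9.91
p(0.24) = 0.05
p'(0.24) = -0.02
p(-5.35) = 2.12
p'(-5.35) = 7.61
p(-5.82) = 0.67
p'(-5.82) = 1.19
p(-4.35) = -4.40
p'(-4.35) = -5.80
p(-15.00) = 0.01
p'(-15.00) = 0.00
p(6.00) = 0.01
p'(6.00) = 0.00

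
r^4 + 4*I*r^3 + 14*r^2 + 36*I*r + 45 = (r - 3*I)*(r - I)*(r + 3*I)*(r + 5*I)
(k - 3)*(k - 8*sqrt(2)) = k^2 - 8*sqrt(2)*k - 3*k + 24*sqrt(2)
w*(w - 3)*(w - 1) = w^3 - 4*w^2 + 3*w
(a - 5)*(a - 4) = a^2 - 9*a + 20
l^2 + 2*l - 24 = (l - 4)*(l + 6)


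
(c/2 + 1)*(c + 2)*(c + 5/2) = c^3/2 + 13*c^2/4 + 7*c + 5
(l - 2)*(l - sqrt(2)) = l^2 - 2*l - sqrt(2)*l + 2*sqrt(2)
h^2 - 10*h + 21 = (h - 7)*(h - 3)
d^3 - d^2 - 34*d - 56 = (d - 7)*(d + 2)*(d + 4)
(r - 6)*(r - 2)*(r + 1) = r^3 - 7*r^2 + 4*r + 12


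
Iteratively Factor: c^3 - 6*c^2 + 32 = (c + 2)*(c^2 - 8*c + 16) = (c - 4)*(c + 2)*(c - 4)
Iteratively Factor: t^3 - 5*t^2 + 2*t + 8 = (t - 2)*(t^2 - 3*t - 4) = (t - 4)*(t - 2)*(t + 1)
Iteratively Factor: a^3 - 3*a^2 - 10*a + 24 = (a - 4)*(a^2 + a - 6) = (a - 4)*(a - 2)*(a + 3)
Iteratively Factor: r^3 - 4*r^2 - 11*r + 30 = (r - 5)*(r^2 + r - 6) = (r - 5)*(r + 3)*(r - 2)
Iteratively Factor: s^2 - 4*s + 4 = (s - 2)*(s - 2)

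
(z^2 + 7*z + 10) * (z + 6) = z^3 + 13*z^2 + 52*z + 60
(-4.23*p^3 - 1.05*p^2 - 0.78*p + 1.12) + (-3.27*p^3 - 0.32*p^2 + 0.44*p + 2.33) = -7.5*p^3 - 1.37*p^2 - 0.34*p + 3.45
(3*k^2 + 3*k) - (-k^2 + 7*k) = 4*k^2 - 4*k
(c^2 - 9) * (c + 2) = c^3 + 2*c^2 - 9*c - 18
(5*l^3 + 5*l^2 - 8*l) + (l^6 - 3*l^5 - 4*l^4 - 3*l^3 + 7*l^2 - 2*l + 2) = l^6 - 3*l^5 - 4*l^4 + 2*l^3 + 12*l^2 - 10*l + 2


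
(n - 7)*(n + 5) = n^2 - 2*n - 35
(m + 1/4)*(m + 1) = m^2 + 5*m/4 + 1/4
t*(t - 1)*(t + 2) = t^3 + t^2 - 2*t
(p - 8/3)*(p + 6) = p^2 + 10*p/3 - 16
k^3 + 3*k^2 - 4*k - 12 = (k - 2)*(k + 2)*(k + 3)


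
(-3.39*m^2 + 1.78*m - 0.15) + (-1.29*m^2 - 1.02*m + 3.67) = -4.68*m^2 + 0.76*m + 3.52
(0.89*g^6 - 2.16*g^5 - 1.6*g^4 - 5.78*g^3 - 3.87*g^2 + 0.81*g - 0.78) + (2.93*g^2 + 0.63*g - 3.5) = 0.89*g^6 - 2.16*g^5 - 1.6*g^4 - 5.78*g^3 - 0.94*g^2 + 1.44*g - 4.28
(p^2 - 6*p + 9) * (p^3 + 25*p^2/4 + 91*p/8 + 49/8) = p^5 + p^4/4 - 137*p^3/8 - 47*p^2/8 + 525*p/8 + 441/8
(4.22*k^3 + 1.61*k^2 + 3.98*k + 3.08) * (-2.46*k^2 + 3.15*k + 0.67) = -10.3812*k^5 + 9.3324*k^4 - 1.8919*k^3 + 6.0389*k^2 + 12.3686*k + 2.0636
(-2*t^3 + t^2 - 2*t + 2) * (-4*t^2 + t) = 8*t^5 - 6*t^4 + 9*t^3 - 10*t^2 + 2*t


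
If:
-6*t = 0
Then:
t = 0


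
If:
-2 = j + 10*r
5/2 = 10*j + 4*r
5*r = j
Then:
No Solution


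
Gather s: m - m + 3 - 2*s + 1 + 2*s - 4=0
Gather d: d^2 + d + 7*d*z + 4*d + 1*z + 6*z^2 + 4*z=d^2 + d*(7*z + 5) + 6*z^2 + 5*z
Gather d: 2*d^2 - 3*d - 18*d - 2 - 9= 2*d^2 - 21*d - 11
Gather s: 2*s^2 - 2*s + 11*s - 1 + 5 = 2*s^2 + 9*s + 4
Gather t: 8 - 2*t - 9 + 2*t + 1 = 0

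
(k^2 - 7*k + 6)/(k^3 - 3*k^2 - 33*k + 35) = (k - 6)/(k^2 - 2*k - 35)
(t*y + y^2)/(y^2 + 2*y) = (t + y)/(y + 2)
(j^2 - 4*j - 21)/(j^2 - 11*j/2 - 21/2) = 2*(j + 3)/(2*j + 3)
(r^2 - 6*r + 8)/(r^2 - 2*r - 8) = (r - 2)/(r + 2)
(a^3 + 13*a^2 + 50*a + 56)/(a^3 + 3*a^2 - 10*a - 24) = (a + 7)/(a - 3)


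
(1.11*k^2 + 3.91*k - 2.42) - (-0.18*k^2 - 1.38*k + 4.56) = 1.29*k^2 + 5.29*k - 6.98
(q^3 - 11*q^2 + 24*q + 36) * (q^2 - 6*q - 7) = q^5 - 17*q^4 + 83*q^3 - 31*q^2 - 384*q - 252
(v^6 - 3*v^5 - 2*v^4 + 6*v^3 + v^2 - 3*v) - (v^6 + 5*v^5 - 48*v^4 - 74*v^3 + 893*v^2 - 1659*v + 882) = -8*v^5 + 46*v^4 + 80*v^3 - 892*v^2 + 1656*v - 882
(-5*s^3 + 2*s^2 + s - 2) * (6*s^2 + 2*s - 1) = -30*s^5 + 2*s^4 + 15*s^3 - 12*s^2 - 5*s + 2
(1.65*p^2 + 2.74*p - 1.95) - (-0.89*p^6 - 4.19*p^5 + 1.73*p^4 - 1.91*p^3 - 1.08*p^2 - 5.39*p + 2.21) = 0.89*p^6 + 4.19*p^5 - 1.73*p^4 + 1.91*p^3 + 2.73*p^2 + 8.13*p - 4.16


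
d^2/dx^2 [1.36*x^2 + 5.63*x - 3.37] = 2.72000000000000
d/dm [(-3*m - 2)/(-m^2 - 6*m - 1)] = (3*m^2 + 18*m - 2*(m + 3)*(3*m + 2) + 3)/(m^2 + 6*m + 1)^2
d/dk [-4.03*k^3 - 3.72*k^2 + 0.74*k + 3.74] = -12.09*k^2 - 7.44*k + 0.74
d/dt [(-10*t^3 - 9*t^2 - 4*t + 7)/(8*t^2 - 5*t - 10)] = (-80*t^4 + 100*t^3 + 377*t^2 + 68*t + 75)/(64*t^4 - 80*t^3 - 135*t^2 + 100*t + 100)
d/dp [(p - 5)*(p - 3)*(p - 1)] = 3*p^2 - 18*p + 23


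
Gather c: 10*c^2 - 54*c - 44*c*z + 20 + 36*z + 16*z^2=10*c^2 + c*(-44*z - 54) + 16*z^2 + 36*z + 20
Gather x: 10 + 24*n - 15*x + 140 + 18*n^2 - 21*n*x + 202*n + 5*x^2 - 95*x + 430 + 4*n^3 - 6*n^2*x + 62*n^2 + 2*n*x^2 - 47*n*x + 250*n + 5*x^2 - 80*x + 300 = 4*n^3 + 80*n^2 + 476*n + x^2*(2*n + 10) + x*(-6*n^2 - 68*n - 190) + 880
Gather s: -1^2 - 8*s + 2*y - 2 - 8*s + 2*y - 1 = -16*s + 4*y - 4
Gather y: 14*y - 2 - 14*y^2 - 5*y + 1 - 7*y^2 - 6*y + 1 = -21*y^2 + 3*y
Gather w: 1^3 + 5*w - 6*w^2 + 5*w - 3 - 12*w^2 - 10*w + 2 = -18*w^2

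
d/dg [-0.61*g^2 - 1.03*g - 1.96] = -1.22*g - 1.03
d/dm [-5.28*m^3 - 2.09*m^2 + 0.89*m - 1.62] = -15.84*m^2 - 4.18*m + 0.89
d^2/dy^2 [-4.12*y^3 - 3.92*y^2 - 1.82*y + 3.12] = -24.72*y - 7.84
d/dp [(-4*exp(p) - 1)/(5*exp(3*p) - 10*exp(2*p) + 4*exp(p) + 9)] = (40*exp(3*p) - 25*exp(2*p) - 20*exp(p) - 32)*exp(p)/(25*exp(6*p) - 100*exp(5*p) + 140*exp(4*p) + 10*exp(3*p) - 164*exp(2*p) + 72*exp(p) + 81)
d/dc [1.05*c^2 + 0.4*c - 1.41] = 2.1*c + 0.4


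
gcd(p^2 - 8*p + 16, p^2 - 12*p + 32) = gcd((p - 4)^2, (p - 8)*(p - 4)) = p - 4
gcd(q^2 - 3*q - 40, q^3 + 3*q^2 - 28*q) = 1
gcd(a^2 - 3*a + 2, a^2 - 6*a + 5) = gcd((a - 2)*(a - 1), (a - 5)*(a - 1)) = a - 1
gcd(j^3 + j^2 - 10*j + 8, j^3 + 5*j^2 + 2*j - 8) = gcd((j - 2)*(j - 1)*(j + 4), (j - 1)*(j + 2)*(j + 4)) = j^2 + 3*j - 4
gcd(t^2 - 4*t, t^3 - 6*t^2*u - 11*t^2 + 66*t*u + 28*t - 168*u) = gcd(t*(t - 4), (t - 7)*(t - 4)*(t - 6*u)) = t - 4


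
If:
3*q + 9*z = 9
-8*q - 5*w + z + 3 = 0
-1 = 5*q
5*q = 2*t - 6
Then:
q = -1/5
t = 5/2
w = 17/15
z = 16/15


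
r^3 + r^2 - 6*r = r*(r - 2)*(r + 3)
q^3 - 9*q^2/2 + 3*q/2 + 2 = (q - 4)*(q - 1)*(q + 1/2)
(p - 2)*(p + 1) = p^2 - p - 2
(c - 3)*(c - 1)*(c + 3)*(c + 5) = c^4 + 4*c^3 - 14*c^2 - 36*c + 45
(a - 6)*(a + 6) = a^2 - 36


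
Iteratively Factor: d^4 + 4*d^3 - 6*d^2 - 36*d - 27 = (d + 1)*(d^3 + 3*d^2 - 9*d - 27) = (d + 1)*(d + 3)*(d^2 - 9) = (d - 3)*(d + 1)*(d + 3)*(d + 3)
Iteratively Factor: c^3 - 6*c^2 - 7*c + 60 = (c - 5)*(c^2 - c - 12) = (c - 5)*(c + 3)*(c - 4)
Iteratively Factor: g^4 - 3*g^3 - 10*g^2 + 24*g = (g - 4)*(g^3 + g^2 - 6*g) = g*(g - 4)*(g^2 + g - 6) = g*(g - 4)*(g - 2)*(g + 3)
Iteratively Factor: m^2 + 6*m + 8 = (m + 2)*(m + 4)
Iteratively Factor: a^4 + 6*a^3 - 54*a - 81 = (a + 3)*(a^3 + 3*a^2 - 9*a - 27) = (a + 3)^2*(a^2 - 9) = (a + 3)^3*(a - 3)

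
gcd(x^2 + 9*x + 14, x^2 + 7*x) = x + 7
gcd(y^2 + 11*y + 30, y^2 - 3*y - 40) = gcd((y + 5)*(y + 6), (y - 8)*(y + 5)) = y + 5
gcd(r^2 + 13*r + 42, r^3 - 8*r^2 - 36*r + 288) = r + 6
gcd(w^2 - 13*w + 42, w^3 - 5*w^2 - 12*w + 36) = w - 6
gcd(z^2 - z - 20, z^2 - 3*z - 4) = 1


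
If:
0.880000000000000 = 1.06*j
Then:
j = 0.83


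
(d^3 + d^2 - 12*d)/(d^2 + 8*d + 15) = d*(d^2 + d - 12)/(d^2 + 8*d + 15)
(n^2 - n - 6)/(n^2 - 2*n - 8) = (n - 3)/(n - 4)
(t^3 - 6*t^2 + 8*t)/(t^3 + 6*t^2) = (t^2 - 6*t + 8)/(t*(t + 6))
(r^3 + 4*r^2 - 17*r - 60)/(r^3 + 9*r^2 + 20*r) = (r^2 - r - 12)/(r*(r + 4))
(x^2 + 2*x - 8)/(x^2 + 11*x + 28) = (x - 2)/(x + 7)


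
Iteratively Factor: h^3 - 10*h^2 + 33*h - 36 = (h - 3)*(h^2 - 7*h + 12) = (h - 4)*(h - 3)*(h - 3)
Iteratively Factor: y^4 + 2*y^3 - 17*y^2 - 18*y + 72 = (y + 3)*(y^3 - y^2 - 14*y + 24) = (y - 3)*(y + 3)*(y^2 + 2*y - 8) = (y - 3)*(y + 3)*(y + 4)*(y - 2)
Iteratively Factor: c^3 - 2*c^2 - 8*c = (c + 2)*(c^2 - 4*c) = c*(c + 2)*(c - 4)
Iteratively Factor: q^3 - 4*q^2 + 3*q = (q)*(q^2 - 4*q + 3) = q*(q - 1)*(q - 3)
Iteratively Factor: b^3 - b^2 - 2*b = (b + 1)*(b^2 - 2*b) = (b - 2)*(b + 1)*(b)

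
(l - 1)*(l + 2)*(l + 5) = l^3 + 6*l^2 + 3*l - 10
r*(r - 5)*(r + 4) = r^3 - r^2 - 20*r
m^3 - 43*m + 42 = (m - 6)*(m - 1)*(m + 7)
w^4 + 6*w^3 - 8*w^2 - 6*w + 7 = (w - 1)^2*(w + 1)*(w + 7)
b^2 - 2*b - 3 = (b - 3)*(b + 1)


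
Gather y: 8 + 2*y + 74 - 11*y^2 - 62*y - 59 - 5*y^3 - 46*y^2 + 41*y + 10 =-5*y^3 - 57*y^2 - 19*y + 33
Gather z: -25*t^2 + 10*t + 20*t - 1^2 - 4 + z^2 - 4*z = -25*t^2 + 30*t + z^2 - 4*z - 5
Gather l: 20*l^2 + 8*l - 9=20*l^2 + 8*l - 9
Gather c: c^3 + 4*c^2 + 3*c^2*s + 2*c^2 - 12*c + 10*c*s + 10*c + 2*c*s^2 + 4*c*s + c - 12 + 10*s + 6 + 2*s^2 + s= c^3 + c^2*(3*s + 6) + c*(2*s^2 + 14*s - 1) + 2*s^2 + 11*s - 6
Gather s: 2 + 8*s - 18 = 8*s - 16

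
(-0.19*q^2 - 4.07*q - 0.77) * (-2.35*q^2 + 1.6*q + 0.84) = 0.4465*q^4 + 9.2605*q^3 - 4.8621*q^2 - 4.6508*q - 0.6468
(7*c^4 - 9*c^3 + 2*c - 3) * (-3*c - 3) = -21*c^5 + 6*c^4 + 27*c^3 - 6*c^2 + 3*c + 9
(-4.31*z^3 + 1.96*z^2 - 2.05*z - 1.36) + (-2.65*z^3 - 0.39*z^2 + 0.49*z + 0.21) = -6.96*z^3 + 1.57*z^2 - 1.56*z - 1.15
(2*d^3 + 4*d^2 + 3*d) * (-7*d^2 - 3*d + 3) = -14*d^5 - 34*d^4 - 27*d^3 + 3*d^2 + 9*d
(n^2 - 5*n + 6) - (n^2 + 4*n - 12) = 18 - 9*n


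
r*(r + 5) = r^2 + 5*r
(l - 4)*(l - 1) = l^2 - 5*l + 4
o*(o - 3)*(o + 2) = o^3 - o^2 - 6*o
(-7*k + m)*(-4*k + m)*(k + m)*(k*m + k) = 28*k^4*m + 28*k^4 + 17*k^3*m^2 + 17*k^3*m - 10*k^2*m^3 - 10*k^2*m^2 + k*m^4 + k*m^3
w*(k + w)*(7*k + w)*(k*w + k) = 7*k^3*w^2 + 7*k^3*w + 8*k^2*w^3 + 8*k^2*w^2 + k*w^4 + k*w^3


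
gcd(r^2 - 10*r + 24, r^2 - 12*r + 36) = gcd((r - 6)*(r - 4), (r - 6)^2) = r - 6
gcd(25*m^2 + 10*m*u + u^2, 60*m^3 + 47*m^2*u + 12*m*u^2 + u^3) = 5*m + u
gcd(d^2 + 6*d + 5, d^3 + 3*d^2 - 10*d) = d + 5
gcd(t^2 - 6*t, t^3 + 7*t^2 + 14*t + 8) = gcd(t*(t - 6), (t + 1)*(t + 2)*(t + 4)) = 1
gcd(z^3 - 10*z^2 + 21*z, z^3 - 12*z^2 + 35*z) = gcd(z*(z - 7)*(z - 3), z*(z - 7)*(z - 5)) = z^2 - 7*z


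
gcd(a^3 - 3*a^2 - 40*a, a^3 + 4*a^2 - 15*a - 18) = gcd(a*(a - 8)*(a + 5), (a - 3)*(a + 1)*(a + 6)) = 1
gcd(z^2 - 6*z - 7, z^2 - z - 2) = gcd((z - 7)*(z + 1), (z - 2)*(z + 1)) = z + 1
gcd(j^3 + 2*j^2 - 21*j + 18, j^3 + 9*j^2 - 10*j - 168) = j + 6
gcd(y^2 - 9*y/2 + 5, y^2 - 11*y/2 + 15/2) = y - 5/2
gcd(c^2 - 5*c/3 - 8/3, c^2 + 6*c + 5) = c + 1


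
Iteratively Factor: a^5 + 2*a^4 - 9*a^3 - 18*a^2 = (a)*(a^4 + 2*a^3 - 9*a^2 - 18*a) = a*(a + 2)*(a^3 - 9*a) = a^2*(a + 2)*(a^2 - 9) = a^2*(a - 3)*(a + 2)*(a + 3)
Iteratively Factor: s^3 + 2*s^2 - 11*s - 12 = (s + 4)*(s^2 - 2*s - 3) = (s - 3)*(s + 4)*(s + 1)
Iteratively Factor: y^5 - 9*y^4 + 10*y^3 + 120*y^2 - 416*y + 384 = (y - 4)*(y^4 - 5*y^3 - 10*y^2 + 80*y - 96) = (y - 4)*(y - 2)*(y^3 - 3*y^2 - 16*y + 48) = (y - 4)*(y - 2)*(y + 4)*(y^2 - 7*y + 12) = (y - 4)^2*(y - 2)*(y + 4)*(y - 3)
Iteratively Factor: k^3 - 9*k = (k)*(k^2 - 9) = k*(k + 3)*(k - 3)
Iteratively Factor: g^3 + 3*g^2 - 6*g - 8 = (g + 1)*(g^2 + 2*g - 8) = (g + 1)*(g + 4)*(g - 2)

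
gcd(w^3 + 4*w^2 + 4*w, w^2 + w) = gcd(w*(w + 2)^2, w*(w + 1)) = w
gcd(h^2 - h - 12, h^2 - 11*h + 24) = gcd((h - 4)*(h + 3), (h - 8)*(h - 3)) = 1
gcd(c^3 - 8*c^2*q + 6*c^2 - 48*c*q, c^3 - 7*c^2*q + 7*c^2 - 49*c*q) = c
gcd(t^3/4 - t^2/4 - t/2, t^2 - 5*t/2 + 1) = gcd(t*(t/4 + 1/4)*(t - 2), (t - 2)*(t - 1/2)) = t - 2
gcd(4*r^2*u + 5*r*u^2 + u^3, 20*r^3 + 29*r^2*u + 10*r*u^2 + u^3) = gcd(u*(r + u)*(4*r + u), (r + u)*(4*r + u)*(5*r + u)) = 4*r^2 + 5*r*u + u^2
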